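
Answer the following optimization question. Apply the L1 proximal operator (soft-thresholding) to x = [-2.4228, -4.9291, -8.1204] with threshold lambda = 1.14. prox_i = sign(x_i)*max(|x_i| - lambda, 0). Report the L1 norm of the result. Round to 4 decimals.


Soft-thresholding with lambda = 1.14:
prox(-2.4228) = sign(-2.4228)*max(|-2.4228| - 1.14, 0) = -1.2828
prox(-4.9291) = sign(-4.9291)*max(|-4.9291| - 1.14, 0) = -3.7891
prox(-8.1204) = sign(-8.1204)*max(|-8.1204| - 1.14, 0) = -6.9804
prox(x) = [-1.2828, -3.7891, -6.9804]
||prox(x)||_1 = 1.2828 + 3.7891 + 6.9804 = 12.0523


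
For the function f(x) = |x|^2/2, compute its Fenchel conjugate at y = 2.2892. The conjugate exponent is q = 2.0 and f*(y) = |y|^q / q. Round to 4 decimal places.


The conjugate exponent q satisfies 1/p + 1/q = 1.
p = 2, so q = 2/(2 - 1) = 2.0
|y|^q = 2.2892^2.0 = 5.2404
f*(2.2892) = 5.2404 / 2.0 = 2.6202


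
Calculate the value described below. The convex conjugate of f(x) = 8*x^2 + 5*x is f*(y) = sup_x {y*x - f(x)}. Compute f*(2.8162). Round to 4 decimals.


f*(y) = sup_x {y*x - a*x^2 - b*x} = sup_x {(y-b)*x - a*x^2}
FOC: (y - b) - 2a*x = 0 => x* = (y - b)/(2a)
x* = (2.8162 - 5)/(2*8) = -0.1365
f*(2.8162) = (y-b)^2/(4a) = (2.8162 - 5)^2/(4*8)
= 4.769/32 = 0.149


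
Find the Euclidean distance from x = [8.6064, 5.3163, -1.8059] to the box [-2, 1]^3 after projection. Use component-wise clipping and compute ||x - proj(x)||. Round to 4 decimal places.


Project each component onto [-2, 1].
clip(8.6064) = 1.0, clip(5.3163) = 1.0, clip(-1.8059) = -1.8059
Projection = [1.0, 1.0, -1.8059]
Squared diffs: [57.8573, 18.6304, 0.0]
Distance = sqrt(76.4877) = 8.7457


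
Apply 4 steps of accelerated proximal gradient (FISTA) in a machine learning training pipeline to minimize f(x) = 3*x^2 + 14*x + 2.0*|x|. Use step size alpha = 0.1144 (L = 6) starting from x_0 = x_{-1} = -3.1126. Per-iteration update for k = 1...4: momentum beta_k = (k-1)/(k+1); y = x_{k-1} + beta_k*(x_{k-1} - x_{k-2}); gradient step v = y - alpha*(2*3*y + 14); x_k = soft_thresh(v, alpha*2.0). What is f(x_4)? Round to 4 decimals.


FISTA on f(x) = 3*x^2 + 14*x + 2.0*|x|
L = 6, alpha = 0.1144
Iteration 1: beta = 0.0, y = -3.1126 + 0.0*(-3.1126 + 3.1126) = -3.1126
  grad(y) = -4.6756, v = y - alpha*grad = -2.5777
  prox(v) = soft_thresh(-2.5777, 0.2288) = -2.3489
Iteration 2: beta = 0.3333, y = -2.3489 + 0.3333*(-2.3489 + 3.1126) = -2.0943
  grad(y) = 1.4339, v = y - alpha*grad = -2.2584
  prox(v) = soft_thresh(-2.2584, 0.2288) = -2.0296
Iteration 3: beta = 0.5, y = -2.0296 + 0.5*(-2.0296 + 2.3489) = -1.8699
  grad(y) = 2.7804, v = y - alpha*grad = -2.188
  prox(v) = soft_thresh(-2.188, 0.2288) = -1.9592
Iteration 4: beta = 0.6, y = -1.9592 + 0.6*(-1.9592 + 2.0296) = -1.917
  grad(y) = 2.4981, v = y - alpha*grad = -2.2028
  prox(v) = soft_thresh(-2.2028, 0.2288) = -1.974
f(x_4) = 3*(-1.974)^2 + 14*(-1.974) + 2.0*|-1.974| = -11.998


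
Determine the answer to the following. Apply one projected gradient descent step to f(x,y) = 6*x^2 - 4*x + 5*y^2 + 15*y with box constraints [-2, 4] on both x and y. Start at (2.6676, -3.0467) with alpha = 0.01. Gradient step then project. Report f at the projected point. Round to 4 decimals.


Step 1: Compute gradient at (2.6676, -3.0467).
grad_x = 2*6*2.6676 - 4 = 28.0112
grad_y = 2*5*-3.0467 + 15 = -15.467
Step 2: Gradient step.
x_raw = 2.6676 - 0.01*28.0112 = 2.3875
y_raw = -3.0467 - 0.01*-15.467 = -2.892
Step 3: Project onto [-2, 4].
x_proj = clip(2.3875) = 2.3875
y_proj = clip(-2.892) = -2.0
Step 4: Evaluate f.
f(2.3875, -2.0) = 14.6506


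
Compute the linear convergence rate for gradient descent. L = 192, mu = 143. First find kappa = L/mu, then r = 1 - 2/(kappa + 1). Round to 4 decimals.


Step 1: Compute the condition number.
kappa = L/mu = 192/143 = 1.3427
Step 2: Compute the convergence rate.
r = 1 - 2/(kappa + 1) = 1 - 2*mu/(L + mu) = (L - mu)/(L + mu) = 49/335 = 0.1463


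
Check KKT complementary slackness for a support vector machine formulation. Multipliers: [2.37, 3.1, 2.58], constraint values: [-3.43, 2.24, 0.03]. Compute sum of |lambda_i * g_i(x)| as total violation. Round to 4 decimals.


KKT complementary slackness check:
lambda_1 * g_1 = 2.37 * -3.43 = -8.1291
lambda_2 * g_2 = 3.1 * 2.24 = 6.944
lambda_3 * g_3 = 2.58 * 0.03 = 0.0774
Total violation = 8.1291 + 6.944 + 0.0774 = 15.1505


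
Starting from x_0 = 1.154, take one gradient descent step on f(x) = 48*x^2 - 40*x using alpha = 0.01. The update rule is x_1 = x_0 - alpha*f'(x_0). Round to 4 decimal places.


We compute the gradient at x_0 and apply the update.
f'(x) = 96*x - 40
f'(1.154) = 96*1.154 - 40 = 70.784
x_1 = 1.154 - 0.01*70.784 = 0.4462


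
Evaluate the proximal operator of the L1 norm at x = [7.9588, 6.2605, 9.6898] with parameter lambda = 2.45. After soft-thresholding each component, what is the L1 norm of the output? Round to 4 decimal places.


Soft-thresholding with lambda = 2.45:
prox(7.9588) = sign(7.9588)*max(|7.9588| - 2.45, 0) = 5.5088
prox(6.2605) = sign(6.2605)*max(|6.2605| - 2.45, 0) = 3.8105
prox(9.6898) = sign(9.6898)*max(|9.6898| - 2.45, 0) = 7.2398
prox(x) = [5.5088, 3.8105, 7.2398]
||prox(x)||_1 = 5.5088 + 3.8105 + 7.2398 = 16.5591


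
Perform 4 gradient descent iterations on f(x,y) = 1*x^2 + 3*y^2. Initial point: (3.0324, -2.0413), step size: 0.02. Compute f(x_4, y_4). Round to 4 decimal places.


Gradient descent on f(x,y) = 1*x^2 + 3*y^2.
Starting point: (3.0324, -2.0413), alpha = 0.02
Step 1: grad_x = 2*1*3.0324 = 6.0648, grad_y = 2*3*-2.0413 = -12.2478
  x_1 = 3.0324 - 0.02*6.0648 = 2.9111
  y_1 = -2.0413 - 0.02*-12.2478 = -1.7963
Step 2: grad_x = 2*1*2.9111 = 5.8222, grad_y = 2*3*-1.7963 = -10.7781
  x_2 = 2.9111 - 0.02*5.8222 = 2.7947
  y_2 = -1.7963 - 0.02*-10.7781 = -1.5808
Step 3: grad_x = 2*1*2.7947 = 5.5893, grad_y = 2*3*-1.5808 = -9.4847
  x_3 = 2.7947 - 0.02*5.5893 = 2.6829
  y_3 = -1.5808 - 0.02*-9.4847 = -1.3911
Step 4: grad_x = 2*1*2.6829 = 5.3657, grad_y = 2*3*-1.3911 = -8.3465
  x_4 = 2.6829 - 0.02*5.3657 = 2.5756
  y_4 = -1.3911 - 0.02*-8.3465 = -1.2242
f(2.5756, -1.2242) = 1*2.5756^2 + 3*(-1.2242)^2 = 11.1292


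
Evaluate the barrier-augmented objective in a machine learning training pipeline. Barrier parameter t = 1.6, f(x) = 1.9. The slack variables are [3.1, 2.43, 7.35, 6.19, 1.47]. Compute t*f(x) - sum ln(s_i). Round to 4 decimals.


Step 1: Compute log-barrier.
ln values: [1.1314, 0.8879, 1.9947, 1.8229, 0.3853]
phi = -(1.1314 + 0.8879 + 1.9947 + 1.8229 + 0.3853) = -6.2222
Step 2: Compute augmented objective.
t*f(x) = 1.6*1.9 = 3.04
Total = 3.04 - 6.2222 = -3.1822


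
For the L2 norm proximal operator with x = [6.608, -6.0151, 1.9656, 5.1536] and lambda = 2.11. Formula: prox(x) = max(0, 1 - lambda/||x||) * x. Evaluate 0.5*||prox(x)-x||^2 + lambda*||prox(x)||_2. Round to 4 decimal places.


Step 1: Compute ||x||.
||x|| = 10.501
Step 2: Compute scaling factor.
scale = max(0, 1 - 2.11/10.501) = 0.7991
Step 3: prox(x) = [5.2802, -4.8065, 1.5706, 4.1181]
||prox(x)|| = 8.391
Step 4: Proximal objective.
0.5*||prox-x||^2 = 2.2261
lambda*||prox|| = 17.705
Total = 19.931


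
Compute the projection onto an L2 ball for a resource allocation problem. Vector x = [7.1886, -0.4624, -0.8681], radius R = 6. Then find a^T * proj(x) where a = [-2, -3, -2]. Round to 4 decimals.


Step 1: Compute ||x|| (intermediates to 6 decimals).
||x|| = sqrt(7.1886^2 + (-0.4624)^2 + (-0.8681)^2) = 7.255576
Step 2: Project.
Since ||x|| > R, scale = R/||x|| = 6/7.255576 = 0.82695, proj(x) = scale * x
proj(x) = [5.944613, -0.382382, -0.717875]
Step 3: Dot product.
a^T * proj(x) = -2*5.944613 - 3*(-0.382382) - 2*(-0.717875) = -9.3063


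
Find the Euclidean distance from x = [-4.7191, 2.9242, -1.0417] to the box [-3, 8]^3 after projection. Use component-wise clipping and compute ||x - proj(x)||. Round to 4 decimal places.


Project each component onto [-3, 8].
clip(-4.7191) = -3.0, clip(2.9242) = 2.9242, clip(-1.0417) = -1.0417
Projection = [-3.0, 2.9242, -1.0417]
Squared diffs: [2.9553, 0.0, 0.0]
Distance = sqrt(2.9553) = 1.7191


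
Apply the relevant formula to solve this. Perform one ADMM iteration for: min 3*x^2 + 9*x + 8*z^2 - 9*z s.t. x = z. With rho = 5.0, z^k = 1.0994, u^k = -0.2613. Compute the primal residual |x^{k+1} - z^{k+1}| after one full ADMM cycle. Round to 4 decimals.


ADMM iteration with rho = 5.0, z^k = 1.0994, u^k = -0.2613
Step 1: x-update.
Minimize 3*x^2 + 9*x + (5.0/2)*(x - 1.0994 - 0.2613)^2
FOC: (2*3 + 5.0)*x = -9 + 5.0*(1.0994 + 0.2613)
x^{k+1} = -0.1997
Step 2: z-update.
Minimize 8*z^2 - 9*z + (5.0/2)*(-0.1997 - z - 0.2613)^2
FOC: (2*8 + 5.0)*z = 9 + 5.0*(-0.1997 - 0.2613)
z^{k+1} = 0.3188
Step 3: u-update.
u^{k+1} = -0.2613 - 0.1997 - 0.3188 = -0.7798
Step 4: Primal residual = |-0.1997 - 0.3188| = 0.5185


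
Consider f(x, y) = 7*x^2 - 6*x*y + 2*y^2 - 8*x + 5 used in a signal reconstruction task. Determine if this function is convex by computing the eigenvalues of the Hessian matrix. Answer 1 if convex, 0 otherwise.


The Hessian of f(x,y) = 7*x^2 - 6*x*y + 2*y^2 - 8*x + 5 is:
H = [[14, -6], [-6, 4]]
Trace = 14 + 4 = 18
Determinant = 14*4 - (-6)^2 = 20
Discriminant = (18)^2 - 4*20 = 244.0
Eigenvalues: lambda_1 = 1.1898, lambda_2 = 16.8102
The function is convex.

1


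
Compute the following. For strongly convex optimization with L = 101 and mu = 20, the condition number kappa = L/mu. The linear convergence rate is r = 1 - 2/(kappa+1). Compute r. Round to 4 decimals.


Step 1: Compute the condition number.
kappa = L/mu = 101/20 = 5.05
Step 2: Compute the convergence rate.
r = 1 - 2/(kappa + 1) = 1 - 2*mu/(L + mu) = (L - mu)/(L + mu) = 81/121 = 0.6694


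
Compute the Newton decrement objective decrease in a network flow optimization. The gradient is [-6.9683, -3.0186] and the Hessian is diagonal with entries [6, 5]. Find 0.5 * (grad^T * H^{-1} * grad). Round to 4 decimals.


Step 1: H is diagonal, so H^(-1) * g = [-1.1614, -0.6037].
Step 2: g^T H^(-1) g = sum_i g_i^2 / H_ii
  = (-6.9683)^2/6 + (-3.0186)^2/5
  = 8.0929 + 1.8224 = 9.9153
Step 3: Objective decrease = 0.5 * g^T H^(-1) g = 4.9576


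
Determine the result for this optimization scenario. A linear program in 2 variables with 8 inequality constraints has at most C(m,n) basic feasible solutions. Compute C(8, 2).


Each vertex corresponds to some choice of n active constraints out of m, so the number of vertices is at most C(m, n) = m! / (n!(m-n)!).
m = 8, n = 2
Numerator: 8 * 7
Denominator: 2! = 2
C(8, 2) = 28


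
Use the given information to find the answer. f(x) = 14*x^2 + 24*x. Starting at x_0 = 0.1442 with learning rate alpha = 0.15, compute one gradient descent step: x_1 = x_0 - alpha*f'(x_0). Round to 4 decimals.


We compute the gradient at x_0 and apply the update.
f'(x) = 28*x + 24
f'(0.1442) = 28*0.1442 + 24 = 28.0376
x_1 = 0.1442 - 0.15*28.0376 = -4.0614


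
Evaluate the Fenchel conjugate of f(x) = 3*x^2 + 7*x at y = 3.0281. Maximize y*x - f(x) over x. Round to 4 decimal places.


f*(y) = sup_x {y*x - a*x^2 - b*x} = sup_x {(y-b)*x - a*x^2}
FOC: (y - b) - 2a*x = 0 => x* = (y - b)/(2a)
x* = (3.0281 - 7)/(2*3) = -0.662
f*(3.0281) = (y-b)^2/(4a) = (3.0281 - 7)^2/(4*3)
= 15.776/12 = 1.3147


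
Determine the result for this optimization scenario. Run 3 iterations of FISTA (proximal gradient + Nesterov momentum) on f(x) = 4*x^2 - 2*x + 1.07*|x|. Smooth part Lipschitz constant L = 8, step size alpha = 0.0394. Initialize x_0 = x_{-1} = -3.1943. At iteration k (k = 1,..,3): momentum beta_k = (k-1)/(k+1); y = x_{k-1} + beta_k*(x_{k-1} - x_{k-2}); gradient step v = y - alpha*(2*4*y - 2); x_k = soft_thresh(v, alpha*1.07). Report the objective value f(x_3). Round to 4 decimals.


FISTA on f(x) = 4*x^2 - 2*x + 1.07*|x|
L = 8, alpha = 0.0394
Iteration 1: beta = 0.0, y = -3.1943 + 0.0*(-3.1943 + 3.1943) = -3.1943
  grad(y) = -27.5544, v = y - alpha*grad = -2.1087
  prox(v) = soft_thresh(-2.1087, 0.0422) = -2.0665
Iteration 2: beta = 0.3333, y = -2.0665 + 0.3333*(-2.0665 + 3.1943) = -1.6906
  grad(y) = -15.5245, v = y - alpha*grad = -1.0789
  prox(v) = soft_thresh(-1.0789, 0.0422) = -1.0367
Iteration 3: beta = 0.5, y = -1.0367 + 0.5*(-1.0367 + 2.0665) = -0.5219
  grad(y) = -6.1749, v = y - alpha*grad = -0.2786
  prox(v) = soft_thresh(-0.2786, 0.0422) = -0.2364
f(x_3) = 4*(-0.2364)^2 - 2*(-0.2364) + 1.07*|-0.2364| = 0.9494


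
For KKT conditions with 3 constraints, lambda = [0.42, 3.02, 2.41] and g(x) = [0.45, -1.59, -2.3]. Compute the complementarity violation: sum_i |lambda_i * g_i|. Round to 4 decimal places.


KKT complementary slackness check:
lambda_1 * g_1 = 0.42 * 0.45 = 0.189
lambda_2 * g_2 = 3.02 * -1.59 = -4.8018
lambda_3 * g_3 = 2.41 * -2.3 = -5.543
Total violation = 0.189 + 4.8018 + 5.543 = 10.5338


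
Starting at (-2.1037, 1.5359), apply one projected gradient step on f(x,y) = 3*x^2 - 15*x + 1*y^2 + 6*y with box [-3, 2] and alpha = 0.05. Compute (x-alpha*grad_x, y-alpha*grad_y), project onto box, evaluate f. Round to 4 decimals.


Step 1: Compute gradient at (-2.1037, 1.5359).
grad_x = 2*3*-2.1037 - 15 = -27.6222
grad_y = 2*1*1.5359 + 6 = 9.0718
Step 2: Gradient step.
x_raw = -2.1037 - 0.05*-27.6222 = -0.7226
y_raw = 1.5359 - 0.05*9.0718 = 1.0823
Step 3: Project onto [-3, 2].
x_proj = clip(-0.7226) = -0.7226
y_proj = clip(1.0823) = 1.0823
Step 4: Evaluate f.
f(-0.7226, 1.0823) = 20.0705


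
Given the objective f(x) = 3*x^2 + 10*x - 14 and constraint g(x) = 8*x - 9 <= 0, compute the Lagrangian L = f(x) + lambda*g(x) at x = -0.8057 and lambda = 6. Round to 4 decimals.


Step 1: Evaluate f(x).
f(-0.8057) = 3*(-0.8057)^2 + 10*(-0.8057) - 14 = -20.1095
Step 2: Evaluate g(x).
g(-0.8057) = 8*-0.8057 - 9 = -15.4456
Step 3: Compute Lagrangian.
L = -20.1095 + 6*-15.4456 = -112.7831


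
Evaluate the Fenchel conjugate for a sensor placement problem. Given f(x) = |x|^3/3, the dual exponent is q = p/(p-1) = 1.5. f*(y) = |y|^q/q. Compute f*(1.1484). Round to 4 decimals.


The conjugate exponent q satisfies 1/p + 1/q = 1.
p = 3, so q = 3/(3 - 1) = 1.5
|y|^q = 1.1484^1.5 = 1.2307
f*(1.1484) = 1.2307 / 1.5 = 0.8204


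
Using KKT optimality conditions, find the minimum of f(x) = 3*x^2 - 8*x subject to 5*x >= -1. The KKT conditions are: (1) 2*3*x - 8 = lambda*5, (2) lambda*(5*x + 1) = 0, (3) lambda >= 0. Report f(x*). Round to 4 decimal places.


Step 1: Try lambda = 0 (constraint inactive).
Stationarity: 2*3*x - 8 = 0
x* = 8/(2*3) = 4/3 = 1.3333 (rounded; the exact value 4/3 is used below)
Check constraint: 5*1.3333 = 6.6665 >= -1 -- satisfied.
Step 2: Compute optimal value.
f(x*) = 3*(4/3)^2 - 8*(4/3) = -5.3333


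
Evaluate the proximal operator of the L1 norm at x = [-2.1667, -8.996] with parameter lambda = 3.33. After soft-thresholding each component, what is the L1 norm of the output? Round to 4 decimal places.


Soft-thresholding with lambda = 3.33:
prox(-2.1667) = sign(-2.1667)*max(|-2.1667| - 3.33, 0) = 0.0
prox(-8.996) = sign(-8.996)*max(|-8.996| - 3.33, 0) = -5.666
prox(x) = [0.0, -5.666]
||prox(x)||_1 = 0.0 + 5.666 = 5.666


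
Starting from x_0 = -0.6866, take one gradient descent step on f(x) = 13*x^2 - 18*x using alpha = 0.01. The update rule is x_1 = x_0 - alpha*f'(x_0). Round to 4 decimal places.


We compute the gradient at x_0 and apply the update.
f'(x) = 26*x - 18
f'(-0.6866) = 26*-0.6866 - 18 = -35.8516
x_1 = -0.6866 - 0.01*-35.8516 = -0.3281


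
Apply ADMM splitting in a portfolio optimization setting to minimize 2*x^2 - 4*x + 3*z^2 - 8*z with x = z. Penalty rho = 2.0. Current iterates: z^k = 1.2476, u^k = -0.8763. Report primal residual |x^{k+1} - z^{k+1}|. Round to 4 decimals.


ADMM iteration with rho = 2.0, z^k = 1.2476, u^k = -0.8763
Step 1: x-update.
Minimize 2*x^2 - 4*x + (2.0/2)*(x - 1.2476 - 0.8763)^2
FOC: (2*2 + 2.0)*x = 4 + 2.0*(1.2476 + 0.8763)
x^{k+1} = 1.3746
Step 2: z-update.
Minimize 3*z^2 - 8*z + (2.0/2)*(1.3746 - z - 0.8763)^2
FOC: (2*3 + 2.0)*z = 8 + 2.0*(1.3746 - 0.8763)
z^{k+1} = 1.1246
Step 3: u-update.
u^{k+1} = -0.8763 + 1.3746 - 1.1246 = -0.6263
Step 4: Primal residual = |1.3746 - 1.1246| = 0.2501


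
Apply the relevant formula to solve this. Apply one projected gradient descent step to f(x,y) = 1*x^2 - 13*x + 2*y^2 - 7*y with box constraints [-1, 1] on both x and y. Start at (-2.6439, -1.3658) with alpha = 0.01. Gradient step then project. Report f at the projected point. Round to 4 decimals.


Step 1: Compute gradient at (-2.6439, -1.3658).
grad_x = 2*1*-2.6439 - 13 = -18.2878
grad_y = 2*2*-1.3658 - 7 = -12.4632
Step 2: Gradient step.
x_raw = -2.6439 - 0.01*-18.2878 = -2.461
y_raw = -1.3658 - 0.01*-12.4632 = -1.2412
Step 3: Project onto [-1, 1].
x_proj = clip(-2.461) = -1.0
y_proj = clip(-1.2412) = -1.0
Step 4: Evaluate f.
f(-1.0, -1.0) = 23.0


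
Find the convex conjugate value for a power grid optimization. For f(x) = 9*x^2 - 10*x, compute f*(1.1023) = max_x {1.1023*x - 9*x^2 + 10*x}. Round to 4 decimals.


f*(y) = sup_x {y*x - a*x^2 - b*x} = sup_x {(y-b)*x - a*x^2}
FOC: (y - b) - 2a*x = 0 => x* = (y - b)/(2a)
x* = (1.1023 + 10)/(2*9) = 0.6168
f*(1.1023) = (y-b)^2/(4a) = (1.1023 + 10)^2/(4*9)
= 123.2611/36 = 3.4239


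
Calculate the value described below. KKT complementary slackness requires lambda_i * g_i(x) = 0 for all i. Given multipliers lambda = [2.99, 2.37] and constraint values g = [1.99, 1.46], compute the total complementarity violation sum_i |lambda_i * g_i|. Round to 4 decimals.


KKT complementary slackness check:
lambda_1 * g_1 = 2.99 * 1.99 = 5.9501
lambda_2 * g_2 = 2.37 * 1.46 = 3.4602
Total violation = 5.9501 + 3.4602 = 9.4103


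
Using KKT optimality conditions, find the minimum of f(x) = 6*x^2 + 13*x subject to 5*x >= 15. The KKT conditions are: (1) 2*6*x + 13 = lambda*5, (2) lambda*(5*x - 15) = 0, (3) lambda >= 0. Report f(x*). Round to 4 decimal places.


Step 1: Try lambda = 0 (constraint inactive).
x_unc = -13/(2*6) = -1.0833
Check: 5*-1.0833 = -5.4165 < 15 -- violated!
Step 2: Constraint must be active: 5*x = 15
x* = 15/5 = 3.0
lambda = (2*6*3.0 + 13)/5 = 9.8
Step 3: Compute optimal value.
f(x*) = 6*3.0^2 + 13*3.0 = 93.0


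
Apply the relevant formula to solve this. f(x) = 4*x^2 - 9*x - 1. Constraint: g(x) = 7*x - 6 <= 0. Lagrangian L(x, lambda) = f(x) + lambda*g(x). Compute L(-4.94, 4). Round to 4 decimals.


Step 1: Evaluate f(x).
f(-4.94) = 4*(-4.94)^2 - 9*(-4.94) - 1 = 141.0744
Step 2: Evaluate g(x).
g(-4.94) = 7*-4.94 - 6 = -40.58
Step 3: Compute Lagrangian.
L = 141.0744 + 4*-40.58 = -21.2456


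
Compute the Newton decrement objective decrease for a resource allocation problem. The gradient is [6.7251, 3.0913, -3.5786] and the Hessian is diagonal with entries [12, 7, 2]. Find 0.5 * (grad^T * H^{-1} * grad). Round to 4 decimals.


Step 1: H is diagonal, so H^(-1) * g = [0.5604, 0.4416, -1.7893].
Step 2: g^T H^(-1) g = sum_i g_i^2 / H_ii
  = (6.7251)^2/12 + (3.0913)^2/7 + (-3.5786)^2/2
  = 3.7689 + 1.3652 + 6.4032 = 11.5373
Step 3: Objective decrease = 0.5 * g^T H^(-1) g = 5.7686


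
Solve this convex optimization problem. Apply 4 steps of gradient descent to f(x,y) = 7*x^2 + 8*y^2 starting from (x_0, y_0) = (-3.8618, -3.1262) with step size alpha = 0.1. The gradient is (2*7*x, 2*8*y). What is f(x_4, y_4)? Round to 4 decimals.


Gradient descent on f(x,y) = 7*x^2 + 8*y^2.
Starting point: (-3.8618, -3.1262), alpha = 0.1
Step 1: grad_x = 2*7*-3.8618 = -54.0652, grad_y = 2*8*-3.1262 = -50.0192
  x_1 = -3.8618 - 0.1*-54.0652 = 1.5447
  y_1 = -3.1262 - 0.1*-50.0192 = 1.8757
Step 2: grad_x = 2*7*1.5447 = 21.6261, grad_y = 2*8*1.8757 = 30.0115
  x_2 = 1.5447 - 0.1*21.6261 = -0.6179
  y_2 = 1.8757 - 0.1*30.0115 = -1.1254
Step 3: grad_x = 2*7*-0.6179 = -8.6504, grad_y = 2*8*-1.1254 = -18.0069
  x_3 = -0.6179 - 0.1*-8.6504 = 0.2472
  y_3 = -1.1254 - 0.1*-18.0069 = 0.6753
Step 4: grad_x = 2*7*0.2472 = 3.4602, grad_y = 2*8*0.6753 = 10.8041
  x_4 = 0.2472 - 0.1*3.4602 = -0.0989
  y_4 = 0.6753 - 0.1*10.8041 = -0.4052
f(-0.0989, -0.4052) = 7*(-0.0989)^2 + 8*(-0.4052)^2 = 1.3816


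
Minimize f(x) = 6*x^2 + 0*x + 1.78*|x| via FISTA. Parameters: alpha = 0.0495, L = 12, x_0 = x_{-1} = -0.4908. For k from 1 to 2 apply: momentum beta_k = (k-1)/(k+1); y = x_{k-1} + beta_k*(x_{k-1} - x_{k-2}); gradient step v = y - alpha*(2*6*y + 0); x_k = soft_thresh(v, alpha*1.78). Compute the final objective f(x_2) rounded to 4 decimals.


FISTA on f(x) = 6*x^2 + 0*x + 1.78*|x|
L = 12, alpha = 0.0495
Iteration 1: beta = 0.0, y = -0.4908 + 0.0*(-0.4908 + 0.4908) = -0.4908
  grad(y) = -5.8896, v = y - alpha*grad = -0.1993
  prox(v) = soft_thresh(-0.1993, 0.0881) = -0.1112
Iteration 2: beta = 0.3333, y = -0.1112 + 0.3333*(-0.1112 + 0.4908) = 0.0154
  grad(y) = 0.1847, v = y - alpha*grad = 0.0062
  prox(v) = soft_thresh(0.0062, 0.0881) = 0.0
f(x_2) = 6*0.0^2 + 0*0.0 + 1.78*|0.0| = 0.0


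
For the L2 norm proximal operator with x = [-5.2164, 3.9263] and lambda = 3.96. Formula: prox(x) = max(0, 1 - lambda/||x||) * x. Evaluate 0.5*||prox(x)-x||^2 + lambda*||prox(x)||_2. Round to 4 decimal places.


Step 1: Compute ||x||.
||x|| = 6.5289
Step 2: Compute scaling factor.
scale = max(0, 1 - 3.96/6.5289) = 0.3935
Step 3: prox(x) = [-2.0525, 1.5449]
||prox(x)|| = 2.5689
Step 4: Proximal objective.
0.5*||prox-x||^2 = 7.8408
lambda*||prox|| = 10.1728
Total = 18.0137


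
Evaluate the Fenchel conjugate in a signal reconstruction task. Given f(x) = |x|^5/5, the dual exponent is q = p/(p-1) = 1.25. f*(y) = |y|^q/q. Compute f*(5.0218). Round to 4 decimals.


The conjugate exponent q satisfies 1/p + 1/q = 1.
p = 5, so q = 5/(5 - 1) = 1.25
|y|^q = 5.0218^1.25 = 7.5175
f*(5.0218) = 7.5175 / 1.25 = 6.014


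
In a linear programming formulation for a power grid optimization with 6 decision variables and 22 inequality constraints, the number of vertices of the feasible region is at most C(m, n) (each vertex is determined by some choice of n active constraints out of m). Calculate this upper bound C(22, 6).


Each vertex corresponds to some choice of n active constraints out of m, so the number of vertices is at most C(m, n) = m! / (n!(m-n)!).
m = 22, n = 6
Numerator: 22 * 21 * 20 * 19 * 18 * 17
Denominator: 6! = 720
C(22, 6) = 74613


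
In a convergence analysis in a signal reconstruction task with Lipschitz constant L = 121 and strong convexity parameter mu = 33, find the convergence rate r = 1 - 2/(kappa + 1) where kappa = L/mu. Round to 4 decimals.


Step 1: Compute the condition number.
kappa = L/mu = 121/33 = 3.6667
Step 2: Compute the convergence rate.
r = 1 - 2/(kappa + 1) = 1 - 2*mu/(L + mu) = (L - mu)/(L + mu) = 88/154 = 0.5714


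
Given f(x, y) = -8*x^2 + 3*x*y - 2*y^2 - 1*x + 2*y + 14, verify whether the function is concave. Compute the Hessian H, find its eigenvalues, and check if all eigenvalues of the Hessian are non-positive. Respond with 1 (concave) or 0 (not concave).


The Hessian of f(x,y) = -8*x^2 + 3*x*y - 2*y^2 - 1*x + 2*y + 14 is:
H = [[-16, 3], [3, -4]]
Trace = -16 - 4 = -20
Determinant = -16*-4 - (3)^2 = 55
Discriminant = (-20)^2 - 4*55 = 180.0
Eigenvalues: lambda_1 = -16.7082, lambda_2 = -3.2918
The function is concave.

1


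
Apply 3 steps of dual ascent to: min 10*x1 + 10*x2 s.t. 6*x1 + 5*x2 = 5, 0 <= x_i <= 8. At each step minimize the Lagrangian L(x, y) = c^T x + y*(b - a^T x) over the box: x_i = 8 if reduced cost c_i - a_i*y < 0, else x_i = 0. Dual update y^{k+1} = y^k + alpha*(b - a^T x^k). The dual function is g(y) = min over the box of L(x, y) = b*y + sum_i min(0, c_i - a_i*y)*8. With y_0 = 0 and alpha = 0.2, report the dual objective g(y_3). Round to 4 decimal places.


Dual ascent for LP: min 10*x1 + 10*x2, 6*x1 + 5*x2 = 5, 0 <= x_i <= 8
Step 1: y^k = 0.0, reduced costs: (10.0, 10.0)
  x^k = (0.0, 0.0), subgradient = b - a^T x = 5.0
  y^{k+1} = 0.0 + 0.2*5.0 = 1.0
Step 2: y^k = 1.0, reduced costs: (4.0, 5.0)
  x^k = (0.0, 0.0), subgradient = b - a^T x = 5.0
  y^{k+1} = 1.0 + 0.2*5.0 = 2.0
Step 3: y^k = 2.0, reduced costs: (-2.0, 0.0)
  x^k = (8.0, 0.0), subgradient = b - a^T x = -43.0
  y^{k+1} = 2.0 + 0.2*-43.0 = -6.6
Dual objective at y_3 = -6.6: reduced costs (49.6, 43.0), box minimizer x = (0.0, 0.0)
g(y_3) = b*y + (c1 - a1*y)*x1 + (c2 - a2*y)*x2 = 5*(-6.6) + 49.6*0.0 + 43.0*0.0 = -33.0 + 0.0 + 0.0 = -33.0


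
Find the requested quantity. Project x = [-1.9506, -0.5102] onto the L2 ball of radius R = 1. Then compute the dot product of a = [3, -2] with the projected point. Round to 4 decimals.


Step 1: Compute ||x|| (intermediates to 6 decimals).
||x|| = sqrt((-1.9506)^2 + (-0.5102)^2) = 2.01622
Step 2: Project.
Since ||x|| > R, scale = R/||x|| = 1/2.01622 = 0.495978, proj(x) = scale * x
proj(x) = [-0.967455, -0.253048]
Step 3: Dot product.
a^T * proj(x) = 3*(-0.967455) - 2*(-0.253048) = -2.3963


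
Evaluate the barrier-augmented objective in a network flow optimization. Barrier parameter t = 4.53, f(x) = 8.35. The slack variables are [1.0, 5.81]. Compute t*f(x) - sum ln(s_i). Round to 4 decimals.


Step 1: Compute log-barrier.
ln values: [0.0, 1.7596]
phi = -(0.0 + 1.7596) = -1.7596
Step 2: Compute augmented objective.
t*f(x) = 4.53*8.35 = 37.8255
Total = 37.8255 - 1.7596 = 36.0659


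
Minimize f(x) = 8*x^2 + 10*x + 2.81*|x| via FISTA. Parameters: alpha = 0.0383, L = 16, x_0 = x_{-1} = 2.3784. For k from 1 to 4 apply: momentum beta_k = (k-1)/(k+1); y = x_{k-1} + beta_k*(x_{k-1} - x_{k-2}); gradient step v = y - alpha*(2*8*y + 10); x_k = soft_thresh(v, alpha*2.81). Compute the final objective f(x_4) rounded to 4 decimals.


FISTA on f(x) = 8*x^2 + 10*x + 2.81*|x|
L = 16, alpha = 0.0383
Iteration 1: beta = 0.0, y = 2.3784 + 0.0*(2.3784 - 2.3784) = 2.3784
  grad(y) = 48.0544, v = y - alpha*grad = 0.5379
  prox(v) = soft_thresh(0.5379, 0.1076) = 0.4303
Iteration 2: beta = 0.3333, y = 0.4303 + 0.3333*(0.4303 - 2.3784) = -0.2191
  grad(y) = 6.4948, v = y - alpha*grad = -0.4678
  prox(v) = soft_thresh(-0.4678, 0.1076) = -0.3602
Iteration 3: beta = 0.5, y = -0.3602 + 0.5*(-0.3602 - 0.4303) = -0.7555
  grad(y) = -2.0872, v = y - alpha*grad = -0.6755
  prox(v) = soft_thresh(-0.6755, 0.1076) = -0.5679
Iteration 4: beta = 0.6, y = -0.5679 + 0.6*(-0.5679 + 0.3602) = -0.6925
  grad(y) = -1.08, v = y - alpha*grad = -0.6511
  prox(v) = soft_thresh(-0.6511, 0.1076) = -0.5435
f(x_4) = 8*(-0.5435)^2 + 10*(-0.5435) + 2.81*|-0.5435| = -1.5446


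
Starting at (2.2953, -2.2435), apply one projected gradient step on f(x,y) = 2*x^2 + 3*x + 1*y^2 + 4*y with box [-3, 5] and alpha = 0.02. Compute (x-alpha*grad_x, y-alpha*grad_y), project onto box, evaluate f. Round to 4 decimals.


Step 1: Compute gradient at (2.2953, -2.2435).
grad_x = 2*2*2.2953 + 3 = 12.1812
grad_y = 2*1*-2.2435 + 4 = -0.487
Step 2: Gradient step.
x_raw = 2.2953 - 0.02*12.1812 = 2.0517
y_raw = -2.2435 - 0.02*-0.487 = -2.2338
Step 3: Project onto [-3, 5].
x_proj = clip(2.0517) = 2.0517
y_proj = clip(-2.2338) = -2.2338
Step 4: Evaluate f.
f(2.0517, -2.2338) = 10.6284


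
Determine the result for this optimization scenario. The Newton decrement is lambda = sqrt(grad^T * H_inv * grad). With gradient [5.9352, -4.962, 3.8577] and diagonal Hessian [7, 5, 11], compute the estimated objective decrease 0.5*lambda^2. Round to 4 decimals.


Step 1: H is diagonal, so H^(-1) * g = [0.8479, -0.9924, 0.3507].
Step 2: g^T H^(-1) g = sum_i g_i^2 / H_ii
  = (5.9352)^2/7 + (-4.962)^2/5 + (3.8577)^2/11
  = 5.0324 + 4.9243 + 1.3529 = 11.3096
Step 3: Objective decrease = 0.5 * g^T H^(-1) g = 5.6548


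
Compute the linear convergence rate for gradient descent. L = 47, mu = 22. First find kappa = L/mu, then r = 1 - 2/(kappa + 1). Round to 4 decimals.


Step 1: Compute the condition number.
kappa = L/mu = 47/22 = 2.1364
Step 2: Compute the convergence rate.
r = 1 - 2/(kappa + 1) = 1 - 2*mu/(L + mu) = (L - mu)/(L + mu) = 25/69 = 0.3623


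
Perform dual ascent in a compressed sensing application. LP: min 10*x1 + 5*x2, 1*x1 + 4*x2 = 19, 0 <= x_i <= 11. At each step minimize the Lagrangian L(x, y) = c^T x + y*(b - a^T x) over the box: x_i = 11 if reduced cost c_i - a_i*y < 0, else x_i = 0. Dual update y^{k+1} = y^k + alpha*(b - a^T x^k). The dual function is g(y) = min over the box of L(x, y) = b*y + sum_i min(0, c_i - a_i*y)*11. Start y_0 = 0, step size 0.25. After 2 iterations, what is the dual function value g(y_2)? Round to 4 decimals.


Dual ascent for LP: min 10*x1 + 5*x2, 1*x1 + 4*x2 = 19, 0 <= x_i <= 11
Step 1: y^k = 0.0, reduced costs: (10.0, 5.0)
  x^k = (0.0, 0.0), subgradient = b - a^T x = 19.0
  y^{k+1} = 0.0 + 0.25*19.0 = 4.75
Step 2: y^k = 4.75, reduced costs: (5.25, -14.0)
  x^k = (0.0, 11.0), subgradient = b - a^T x = -25.0
  y^{k+1} = 4.75 + 0.25*-25.0 = -1.5
Dual objective at y_2 = -1.5: reduced costs (11.5, 11.0), box minimizer x = (0.0, 0.0)
g(y_2) = b*y + (c1 - a1*y)*x1 + (c2 - a2*y)*x2 = 19*(-1.5) + 11.5*0.0 + 11.0*0.0 = -28.5 + 0.0 + 0.0 = -28.5


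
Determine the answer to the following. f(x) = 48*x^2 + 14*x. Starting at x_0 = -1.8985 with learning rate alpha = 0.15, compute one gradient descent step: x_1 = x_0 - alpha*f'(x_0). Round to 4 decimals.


We compute the gradient at x_0 and apply the update.
f'(x) = 96*x + 14
f'(-1.8985) = 96*-1.8985 + 14 = -168.256
x_1 = -1.8985 - 0.15*-168.256 = 23.3399


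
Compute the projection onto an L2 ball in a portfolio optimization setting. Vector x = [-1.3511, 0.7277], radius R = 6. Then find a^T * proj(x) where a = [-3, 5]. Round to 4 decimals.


Step 1: Compute ||x|| (intermediates to 6 decimals).
||x|| = sqrt((-1.3511)^2 + 0.7277^2) = 1.534607
Step 2: Project.
Since ||x|| <= R, proj = x (no scaling needed).
proj(x) = [-1.3511, 0.7277]
Step 3: Dot product.
a^T * proj(x) = -3*(-1.3511) + 5*0.7277 = 7.6918


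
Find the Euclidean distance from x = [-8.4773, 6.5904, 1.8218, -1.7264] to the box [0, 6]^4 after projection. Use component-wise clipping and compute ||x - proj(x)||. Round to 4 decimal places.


Project each component onto [0, 6].
clip(-8.4773) = 0.0, clip(6.5904) = 6.0, clip(1.8218) = 1.8218, clip(-1.7264) = 0.0
Projection = [0.0, 6.0, 1.8218, 0.0]
Squared diffs: [71.8646, 0.3486, 0.0, 2.9805]
Distance = sqrt(75.1937) = 8.6714


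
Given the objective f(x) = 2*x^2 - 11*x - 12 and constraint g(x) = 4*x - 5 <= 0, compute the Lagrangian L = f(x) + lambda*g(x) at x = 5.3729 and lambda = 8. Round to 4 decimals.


Step 1: Evaluate f(x).
f(5.3729) = 2*5.3729^2 - 11*5.3729 - 12 = -13.3658
Step 2: Evaluate g(x).
g(5.3729) = 4*5.3729 - 5 = 16.4916
Step 3: Compute Lagrangian.
L = -13.3658 + 8*16.4916 = 118.567


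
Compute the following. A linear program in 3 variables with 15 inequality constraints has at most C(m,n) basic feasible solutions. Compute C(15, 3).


Each vertex corresponds to some choice of n active constraints out of m, so the number of vertices is at most C(m, n) = m! / (n!(m-n)!).
m = 15, n = 3
Numerator: 15 * 14 * 13
Denominator: 3! = 6
C(15, 3) = 455


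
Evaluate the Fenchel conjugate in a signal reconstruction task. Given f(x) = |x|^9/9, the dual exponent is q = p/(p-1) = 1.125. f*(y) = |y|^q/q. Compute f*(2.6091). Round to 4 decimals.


The conjugate exponent q satisfies 1/p + 1/q = 1.
p = 9, so q = 9/(9 - 1) = 1.125
|y|^q = 2.6091^1.125 = 2.9414
f*(2.6091) = 2.9414 / 1.125 = 2.6146


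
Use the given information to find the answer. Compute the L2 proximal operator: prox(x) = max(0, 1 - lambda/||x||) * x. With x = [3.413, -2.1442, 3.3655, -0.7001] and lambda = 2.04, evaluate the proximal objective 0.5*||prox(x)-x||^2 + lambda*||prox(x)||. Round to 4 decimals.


Step 1: Compute ||x||.
||x|| = 5.2974
Step 2: Compute scaling factor.
scale = max(0, 1 - 2.04/5.2974) = 0.6149
Step 3: prox(x) = [2.0987, -1.3185, 2.0695, -0.4305]
||prox(x)|| = 3.2574
Step 4: Proximal objective.
0.5*||prox-x||^2 = 2.0808
lambda*||prox|| = 6.6451
Total = 8.726


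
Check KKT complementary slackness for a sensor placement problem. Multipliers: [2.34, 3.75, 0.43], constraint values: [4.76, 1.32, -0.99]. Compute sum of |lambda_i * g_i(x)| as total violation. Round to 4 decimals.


KKT complementary slackness check:
lambda_1 * g_1 = 2.34 * 4.76 = 11.1384
lambda_2 * g_2 = 3.75 * 1.32 = 4.95
lambda_3 * g_3 = 0.43 * -0.99 = -0.4257
Total violation = 11.1384 + 4.95 + 0.4257 = 16.5141


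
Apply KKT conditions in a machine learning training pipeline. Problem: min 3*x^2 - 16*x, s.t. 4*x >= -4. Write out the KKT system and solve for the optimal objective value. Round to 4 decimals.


Step 1: Try lambda = 0 (constraint inactive).
Stationarity: 2*3*x - 16 = 0
x* = 16/(2*3) = 8/3 = 2.6667 (rounded; the exact value 8/3 is used below)
Check constraint: 4*2.6667 = 10.6668 >= -4 -- satisfied.
Step 2: Compute optimal value.
f(x*) = 3*(8/3)^2 - 16*(8/3) = -21.3333


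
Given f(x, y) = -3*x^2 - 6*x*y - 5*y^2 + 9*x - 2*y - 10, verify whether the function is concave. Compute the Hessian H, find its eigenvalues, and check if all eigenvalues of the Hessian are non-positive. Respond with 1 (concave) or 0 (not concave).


The Hessian of f(x,y) = -3*x^2 - 6*x*y - 5*y^2 + 9*x - 2*y - 10 is:
H = [[-6, -6], [-6, -10]]
Trace = -6 - 10 = -16
Determinant = -6*-10 - (-6)^2 = 24
Discriminant = (-16)^2 - 4*24 = 160.0
Eigenvalues: lambda_1 = -14.3246, lambda_2 = -1.6754
The function is concave.

1


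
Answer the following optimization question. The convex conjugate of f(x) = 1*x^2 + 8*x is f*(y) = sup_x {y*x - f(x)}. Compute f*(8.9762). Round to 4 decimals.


f*(y) = sup_x {y*x - a*x^2 - b*x} = sup_x {(y-b)*x - a*x^2}
FOC: (y - b) - 2a*x = 0 => x* = (y - b)/(2a)
x* = (8.9762 - 8)/(2*1) = 0.4881
f*(8.9762) = (y-b)^2/(4a) = (8.9762 - 8)^2/(4*1)
= 0.953/4 = 0.2382


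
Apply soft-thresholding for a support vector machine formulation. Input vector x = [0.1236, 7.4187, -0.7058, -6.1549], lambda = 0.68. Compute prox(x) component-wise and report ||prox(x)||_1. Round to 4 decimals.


Soft-thresholding with lambda = 0.68:
prox(0.1236) = sign(0.1236)*max(|0.1236| - 0.68, 0) = 0.0
prox(7.4187) = sign(7.4187)*max(|7.4187| - 0.68, 0) = 6.7387
prox(-0.7058) = sign(-0.7058)*max(|-0.7058| - 0.68, 0) = -0.0258
prox(-6.1549) = sign(-6.1549)*max(|-6.1549| - 0.68, 0) = -5.4749
prox(x) = [0.0, 6.7387, -0.0258, -5.4749]
||prox(x)||_1 = 0.0 + 6.7387 + 0.0258 + 5.4749 = 12.2394


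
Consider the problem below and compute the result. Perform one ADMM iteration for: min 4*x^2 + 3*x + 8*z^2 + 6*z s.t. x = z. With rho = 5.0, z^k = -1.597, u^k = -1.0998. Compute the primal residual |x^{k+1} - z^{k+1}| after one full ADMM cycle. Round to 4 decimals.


ADMM iteration with rho = 5.0, z^k = -1.597, u^k = -1.0998
Step 1: x-update.
Minimize 4*x^2 + 3*x + (5.0/2)*(x + 1.597 - 1.0998)^2
FOC: (2*4 + 5.0)*x = -3 + 5.0*(-1.597 + 1.0998)
x^{k+1} = -0.422
Step 2: z-update.
Minimize 8*z^2 + 6*z + (5.0/2)*(-0.422 - z - 1.0998)^2
FOC: (2*8 + 5.0)*z = -6 + 5.0*(-0.422 - 1.0998)
z^{k+1} = -0.648
Step 3: u-update.
u^{k+1} = -1.0998 - 0.422 + 0.648 = -0.8738
Step 4: Primal residual = |-0.422 + 0.648| = 0.226


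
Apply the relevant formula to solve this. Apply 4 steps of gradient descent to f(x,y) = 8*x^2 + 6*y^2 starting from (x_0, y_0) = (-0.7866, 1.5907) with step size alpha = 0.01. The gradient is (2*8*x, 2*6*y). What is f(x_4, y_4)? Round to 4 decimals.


Gradient descent on f(x,y) = 8*x^2 + 6*y^2.
Starting point: (-0.7866, 1.5907), alpha = 0.01
Step 1: grad_x = 2*8*-0.7866 = -12.5856, grad_y = 2*6*1.5907 = 19.0884
  x_1 = -0.7866 - 0.01*-12.5856 = -0.6607
  y_1 = 1.5907 - 0.01*19.0884 = 1.3998
Step 2: grad_x = 2*8*-0.6607 = -10.5719, grad_y = 2*6*1.3998 = 16.7978
  x_2 = -0.6607 - 0.01*-10.5719 = -0.555
  y_2 = 1.3998 - 0.01*16.7978 = 1.2318
Step 3: grad_x = 2*8*-0.555 = -8.8804, grad_y = 2*6*1.2318 = 14.7821
  x_3 = -0.555 - 0.01*-8.8804 = -0.4662
  y_3 = 1.2318 - 0.01*14.7821 = 1.084
Step 4: grad_x = 2*8*-0.4662 = -7.4595, grad_y = 2*6*1.084 = 13.0082
  x_4 = -0.4662 - 0.01*-7.4595 = -0.3916
  y_4 = 1.084 - 0.01*13.0082 = 0.9539
f(-0.3916, 0.9539) = 8*(-0.3916)^2 + 6*0.9539^2 = 6.6869


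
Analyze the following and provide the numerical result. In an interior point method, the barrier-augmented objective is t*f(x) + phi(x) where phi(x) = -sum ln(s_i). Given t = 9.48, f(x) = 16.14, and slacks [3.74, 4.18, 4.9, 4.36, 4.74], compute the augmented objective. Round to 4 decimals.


Step 1: Compute log-barrier.
ln values: [1.3191, 1.4303, 1.5892, 1.4725, 1.556]
phi = -(1.3191 + 1.4303 + 1.5892 + 1.4725 + 1.556) = -7.3671
Step 2: Compute augmented objective.
t*f(x) = 9.48*16.14 = 153.0072
Total = 153.0072 - 7.3671 = 145.6401


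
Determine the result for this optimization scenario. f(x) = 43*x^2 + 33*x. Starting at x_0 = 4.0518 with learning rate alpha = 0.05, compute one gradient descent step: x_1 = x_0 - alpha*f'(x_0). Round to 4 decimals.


We compute the gradient at x_0 and apply the update.
f'(x) = 86*x + 33
f'(4.0518) = 86*4.0518 + 33 = 381.4548
x_1 = 4.0518 - 0.05*381.4548 = -15.0209


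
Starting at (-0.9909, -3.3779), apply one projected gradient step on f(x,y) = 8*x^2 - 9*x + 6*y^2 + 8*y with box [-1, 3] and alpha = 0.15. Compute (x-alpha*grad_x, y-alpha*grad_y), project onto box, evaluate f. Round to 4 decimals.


Step 1: Compute gradient at (-0.9909, -3.3779).
grad_x = 2*8*-0.9909 - 9 = -24.8544
grad_y = 2*6*-3.3779 + 8 = -32.5348
Step 2: Gradient step.
x_raw = -0.9909 - 0.15*-24.8544 = 2.7373
y_raw = -3.3779 - 0.15*-32.5348 = 1.5023
Step 3: Project onto [-1, 3].
x_proj = clip(2.7373) = 2.7373
y_proj = clip(1.5023) = 1.5023
Step 4: Evaluate f.
f(2.7373, 1.5023) = 60.8658


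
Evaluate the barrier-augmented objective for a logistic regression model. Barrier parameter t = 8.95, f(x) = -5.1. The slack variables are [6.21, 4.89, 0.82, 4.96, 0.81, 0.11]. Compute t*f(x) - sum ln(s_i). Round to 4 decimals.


Step 1: Compute log-barrier.
ln values: [1.8262, 1.5872, -0.1985, 1.6014, -0.2107, -2.2073]
phi = -(1.8262 + 1.5872 - 0.1985 + 1.6014 - 0.2107 - 2.2073) = -2.3983
Step 2: Compute augmented objective.
t*f(x) = 8.95*-5.1 = -45.645
Total = -45.645 - 2.3983 = -48.0433


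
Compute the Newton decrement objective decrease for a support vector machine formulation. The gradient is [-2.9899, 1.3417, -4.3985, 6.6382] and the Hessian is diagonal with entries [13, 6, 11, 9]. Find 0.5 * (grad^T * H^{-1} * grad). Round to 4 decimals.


Step 1: H is diagonal, so H^(-1) * g = [-0.23, 0.2236, -0.3999, 0.7376].
Step 2: g^T H^(-1) g = sum_i g_i^2 / H_ii
  = (-2.9899)^2/13 + (1.3417)^2/6 + (-4.3985)^2/11 + (6.6382)^2/9
  = 0.6877 + 0.3 + 1.7588 + 4.8962 = 7.6427
Step 3: Objective decrease = 0.5 * g^T H^(-1) g = 3.8213


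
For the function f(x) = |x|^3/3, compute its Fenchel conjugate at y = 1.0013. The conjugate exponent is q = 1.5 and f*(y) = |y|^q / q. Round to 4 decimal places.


The conjugate exponent q satisfies 1/p + 1/q = 1.
p = 3, so q = 3/(3 - 1) = 1.5
|y|^q = 1.0013^1.5 = 1.002
f*(1.0013) = 1.002 / 1.5 = 0.668


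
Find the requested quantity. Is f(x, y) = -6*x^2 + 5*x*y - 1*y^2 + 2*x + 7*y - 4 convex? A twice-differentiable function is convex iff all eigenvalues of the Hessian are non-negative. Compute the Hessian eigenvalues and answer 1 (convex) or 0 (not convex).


The Hessian of f(x,y) = -6*x^2 + 5*x*y - 1*y^2 + 2*x + 7*y - 4 is:
H = [[-12, 5], [5, -2]]
Trace = -12 - 2 = -14
Determinant = -12*-2 - (5)^2 = -1
Discriminant = (-14)^2 - 4*-1 = 200.0
Eigenvalues: lambda_1 = -14.0711, lambda_2 = 0.0711
The function is not convex.

0


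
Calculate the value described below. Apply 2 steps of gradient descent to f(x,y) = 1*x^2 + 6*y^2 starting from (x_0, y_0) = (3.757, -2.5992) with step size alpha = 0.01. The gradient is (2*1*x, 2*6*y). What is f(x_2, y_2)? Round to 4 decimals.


Gradient descent on f(x,y) = 1*x^2 + 6*y^2.
Starting point: (3.757, -2.5992), alpha = 0.01
Step 1: grad_x = 2*1*3.757 = 7.514, grad_y = 2*6*-2.5992 = -31.1904
  x_1 = 3.757 - 0.01*7.514 = 3.6819
  y_1 = -2.5992 - 0.01*-31.1904 = -2.2873
Step 2: grad_x = 2*1*3.6819 = 7.3637, grad_y = 2*6*-2.2873 = -27.4476
  x_2 = 3.6819 - 0.01*7.3637 = 3.6082
  y_2 = -2.2873 - 0.01*-27.4476 = -2.0128
f(3.6082, -2.0128) = 1*3.6082^2 + 6*(-2.0128)^2 = 37.3279


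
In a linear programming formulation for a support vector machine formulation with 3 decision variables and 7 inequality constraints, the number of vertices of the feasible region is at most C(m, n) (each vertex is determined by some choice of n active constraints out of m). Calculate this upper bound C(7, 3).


Each vertex corresponds to some choice of n active constraints out of m, so the number of vertices is at most C(m, n) = m! / (n!(m-n)!).
m = 7, n = 3
Numerator: 7 * 6 * 5
Denominator: 3! = 6
C(7, 3) = 35
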